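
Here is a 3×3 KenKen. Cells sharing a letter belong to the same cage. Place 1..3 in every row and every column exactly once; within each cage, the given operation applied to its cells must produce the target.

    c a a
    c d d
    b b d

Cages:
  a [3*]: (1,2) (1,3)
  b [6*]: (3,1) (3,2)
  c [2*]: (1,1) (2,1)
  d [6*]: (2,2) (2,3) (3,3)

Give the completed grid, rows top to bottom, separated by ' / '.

2 1 3 / 1 3 2 / 3 2 1

In row 1, 2 can only go at (1,1), so (1,1) = 2.
2 is placed in column 1; hence (2,1) = 1.
2 is placed in column 1, leaving (3,1) = 3.
Cage b needs two cells with product 6, which forces (3,2) = 2.
Row 3 already has 2; hence (3,3) = 1.
Cage a's pair has product 3, leaving (1,2) = 1.
Column 3 now contains 1; hence (1,3) = 3.
2 is placed in column 2, which forces (2,2) = 3.
The 3 cells of cage d must have product 6, which forces (2,3) = 2.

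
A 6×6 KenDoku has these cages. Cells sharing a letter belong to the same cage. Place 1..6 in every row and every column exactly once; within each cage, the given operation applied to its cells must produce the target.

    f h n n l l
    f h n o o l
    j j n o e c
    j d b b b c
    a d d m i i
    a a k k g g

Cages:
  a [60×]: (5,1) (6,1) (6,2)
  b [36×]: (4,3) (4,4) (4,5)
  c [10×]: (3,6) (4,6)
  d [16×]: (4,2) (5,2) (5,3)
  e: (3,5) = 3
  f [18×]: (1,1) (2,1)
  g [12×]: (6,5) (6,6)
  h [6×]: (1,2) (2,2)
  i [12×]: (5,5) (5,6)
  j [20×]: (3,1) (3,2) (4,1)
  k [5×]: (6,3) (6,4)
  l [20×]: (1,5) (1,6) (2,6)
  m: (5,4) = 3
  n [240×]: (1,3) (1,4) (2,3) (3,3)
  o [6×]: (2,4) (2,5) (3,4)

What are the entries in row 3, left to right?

4 5 6 1 3 2

Cage e is given, leaving (3,5) = 3.
M is a freebie, leaving (5,4) = 3.
Cage o needs product 6, so (2,4) = 6.
Cage o has product 6, leaving (2,5) = 1.
Cage o has product 6, leaving (3,4) = 1.
The 3 cells of cage b must have product 36, so (4,3) = 3.
6 is placed in column 4, so (4,4) = 2.
Row 4 now contains 2, which forces (4,5) = 6.
Row 4 now contains 2, leaving (4,6) = 5.
Column 5 already has 6, which forces (5,5) = 2.
Row 5 now contains 2, which forces (5,6) = 6.
1 is placed in column 4, which forces (6,4) = 5.
Column 5 already has 2; hence (6,5) = 4.
The two cells of cage f must have product 18, leaving (1,1) = 6.
Column 4 already has 5, which forces (1,4) = 4.
Column 5 now contains 4, leaving (1,5) = 5.
Cage l has product 20; hence (1,6) = 1.
6 is placed in row 2, so (2,1) = 3.
Row 2 now contains 3, leaving (2,2) = 2.
Row 2 now contains 2; hence (2,3) = 5.
Cage l has product 20, which forces (2,6) = 4.
5 is placed in column 6, so (3,6) = 2.
The 3 cells of cage j must have product 20, leaving (4,1) = 1.
Row 4 now contains 2, leaving (4,2) = 4.
Cage a needs product 60; hence (5,1) = 5.
Cage d needs product 16, leaving (5,2) = 1.
Row 5 now contains 2, so (5,3) = 4.
Column 1 now contains 6, so (6,1) = 2.
2 is placed in column 2, so (6,2) = 6.
Row 6 already has 5, leaving (6,3) = 1.
The two cells of cage g must have product 12, so (6,6) = 3.
2 is placed in column 2, which forces (1,2) = 3.
5 is placed in row 1, which forces (1,3) = 2.
5 is placed in column 1, leaving (3,1) = 4.
Column 2 already has 4, leaving (3,2) = 5.
2 is placed in row 3, so (3,3) = 6.
Filled in: 6 3 2 4 5 1 / 3 2 5 6 1 4 / 4 5 6 1 3 2 / 1 4 3 2 6 5 / 5 1 4 3 2 6 / 2 6 1 5 4 3.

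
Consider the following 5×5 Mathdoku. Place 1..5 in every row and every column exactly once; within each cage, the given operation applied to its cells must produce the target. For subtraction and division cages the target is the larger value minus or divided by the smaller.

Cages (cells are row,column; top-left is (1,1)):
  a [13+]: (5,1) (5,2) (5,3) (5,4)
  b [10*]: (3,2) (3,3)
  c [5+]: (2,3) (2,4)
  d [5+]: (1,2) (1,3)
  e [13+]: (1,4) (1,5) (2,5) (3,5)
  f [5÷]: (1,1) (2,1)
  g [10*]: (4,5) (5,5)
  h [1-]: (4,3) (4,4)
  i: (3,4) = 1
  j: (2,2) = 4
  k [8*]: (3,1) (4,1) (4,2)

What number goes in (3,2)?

J is a freebie, so (2,2) = 4.
I is a freebie; hence (3,4) = 1.
In row 3, 3 can only go at (3,5), so (3,5) = 3.
The only place for 4 in row 3 is (3,1).
In row 5, 2 can only go at (5,5), so (5,5) = 2.
Column 5 already has 2, which forces (4,5) = 5.
Cage e needs sum 13, which forces (1,4) = 5.
The 4 cells of cage e must have sum 13, leaving (1,5) = 4.
Column 5 already has 5; hence (2,5) = 1.
Row 1 already has 5; hence (1,1) = 1.
Row 2 now contains 1; hence (2,1) = 5.
Column 1 now contains 1, which forces (4,1) = 2.
Row 4 already has 2; hence (4,2) = 1.
5 is placed in column 1, which forces (5,1) = 3.
3 is placed in row 5, leaving (5,2) = 5.
3 is placed in row 5, so (5,4) = 4.
Column 2 now contains 5, so (3,2) = 2.
The two cells of cage b must have product 10, which forces (3,3) = 5.
The two cells of cage h must have difference 1, leaving (4,3) = 4.
4 is placed in column 4; hence (4,4) = 3.
4 is placed in row 5, which forces (5,3) = 1.
Column 2 already has 2, so (1,2) = 3.
Cage d's pair has sum 5; hence (1,3) = 2.
The two cells of cage c must have sum 5, leaving (2,3) = 3.
Column 4 now contains 3, leaving (2,4) = 2.
Filled in: 1 3 2 5 4 / 5 4 3 2 1 / 4 2 5 1 3 / 2 1 4 3 5 / 3 5 1 4 2.

2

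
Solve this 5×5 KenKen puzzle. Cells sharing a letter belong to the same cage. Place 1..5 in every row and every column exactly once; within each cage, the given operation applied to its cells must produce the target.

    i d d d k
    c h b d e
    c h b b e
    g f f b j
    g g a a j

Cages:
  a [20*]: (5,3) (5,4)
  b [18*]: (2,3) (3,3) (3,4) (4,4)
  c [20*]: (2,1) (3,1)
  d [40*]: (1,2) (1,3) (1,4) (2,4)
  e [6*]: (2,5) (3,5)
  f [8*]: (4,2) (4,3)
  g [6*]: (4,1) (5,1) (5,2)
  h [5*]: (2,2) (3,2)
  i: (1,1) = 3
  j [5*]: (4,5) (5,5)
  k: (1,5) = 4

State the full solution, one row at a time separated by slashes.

3 2 5 1 4 / 5 1 3 4 2 / 4 5 1 2 3 / 1 4 2 3 5 / 2 3 4 5 1

Cage i is a single given cell, so (1,1) = 3.
Cage k is a single given cell, so (1,5) = 4.
Cage d needs product 40, which forces (2,4) = 4.
Cage g needs product 6, so (5,2) = 3.
Column 4 now contains 4; hence (5,4) = 5.
Row 5 already has 5; hence (5,5) = 1.
Row 2 already has 4, so (2,1) = 5.
5 is placed in row 2, which forces (2,2) = 1.
The two cells of cage c must have product 20, which forces (3,1) = 4.
Column 2 already has 1, which forces (3,2) = 5.
The 3 cells of cage g must have product 6, so (4,1) = 1.
Column 5 now contains 1, leaving (4,5) = 5.
1 is placed in row 5, which forces (5,1) = 2.
Row 5 already has 5, so (5,3) = 4.
5 is placed in column 2, leaving (1,2) = 2.
The 4 cells of cage d must have product 40, which forces (1,3) = 5.
Cage d has product 40, leaving (1,4) = 1.
Cage f needs two cells with product 8, which forces (4,2) = 4.
4 is placed in column 3, leaving (4,3) = 2.
Row 4 now contains 2, which forces (4,4) = 3.
Column 3 now contains 2; hence (2,3) = 3.
3 is placed in row 2, leaving (2,5) = 2.
Cage b needs product 18, which forces (3,3) = 1.
Column 4 now contains 3, which forces (3,4) = 2.
2 is placed in column 5, which forces (3,5) = 3.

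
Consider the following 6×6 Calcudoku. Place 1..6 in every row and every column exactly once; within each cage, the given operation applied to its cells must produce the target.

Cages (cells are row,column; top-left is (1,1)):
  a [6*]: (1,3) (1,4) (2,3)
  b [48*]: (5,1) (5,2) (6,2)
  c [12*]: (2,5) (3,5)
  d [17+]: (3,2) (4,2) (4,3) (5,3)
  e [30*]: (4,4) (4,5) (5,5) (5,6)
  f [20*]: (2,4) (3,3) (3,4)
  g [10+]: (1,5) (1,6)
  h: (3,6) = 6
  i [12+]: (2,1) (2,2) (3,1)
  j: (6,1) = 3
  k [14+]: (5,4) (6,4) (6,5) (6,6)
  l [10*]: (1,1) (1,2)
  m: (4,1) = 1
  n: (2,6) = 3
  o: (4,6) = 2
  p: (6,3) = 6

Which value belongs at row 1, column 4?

1

Cage n is given, so (2,6) = 3.
Cage h is a single given cell; hence (3,6) = 6.
M is a freebie, leaving (4,1) = 1.
Cage o is a single given cell; hence (4,6) = 2.
J is a freebie, so (6,1) = 3.
Cage p is given, so (6,3) = 6.
The two cells of cage g must have sum 10, so (1,5) = 6.
6 is placed in column 6, which forces (1,6) = 4.
6 is placed in column 5, which forces (2,5) = 4.
Cage e needs product 30, which forces (5,5) = 2.
Cage e needs product 30, so (5,6) = 1.
1 is placed in column 6, leaving (6,6) = 5.
Column 5 already has 2, leaving (3,5) = 3.
3 is placed in column 5, so (4,5) = 5.
Cage k needs sum 14, leaving (5,4) = 6.
Cage k has sum 14, leaving (6,4) = 2.
Row 6 now contains 5, leaving (6,5) = 1.
Row 4 already has 5, leaving (4,4) = 3.
Row 5 now contains 6, leaving (5,1) = 4.
The 3 cells of cage b must have product 48, which forces (5,2) = 3.
3 is placed in row 5, so (5,3) = 5.
Row 6 already has 2, which forces (6,2) = 4.
The 3 cells of cage a must have product 6; hence (1,3) = 3.
3 is placed in column 4, so (1,4) = 1.
Cage a has product 6, leaving (2,3) = 2.
Column 4 now contains 1; hence (2,4) = 5.
Column 1 already has 4; hence (3,1) = 5.
Cage d needs sum 17; hence (3,2) = 2.
Column 4 now contains 5; hence (3,4) = 4.
Column 2 already has 4, which forces (4,2) = 6.
Row 4 now contains 3, so (4,3) = 4.
Column 1 now contains 5; hence (1,1) = 2.
2 is placed in column 2; hence (1,2) = 5.
Row 2 already has 2, which forces (2,1) = 6.
5 is placed in row 2; hence (2,2) = 1.
Row 3 already has 4, so (3,3) = 1.
Completed grid: 2 5 3 1 6 4 / 6 1 2 5 4 3 / 5 2 1 4 3 6 / 1 6 4 3 5 2 / 4 3 5 6 2 1 / 3 4 6 2 1 5.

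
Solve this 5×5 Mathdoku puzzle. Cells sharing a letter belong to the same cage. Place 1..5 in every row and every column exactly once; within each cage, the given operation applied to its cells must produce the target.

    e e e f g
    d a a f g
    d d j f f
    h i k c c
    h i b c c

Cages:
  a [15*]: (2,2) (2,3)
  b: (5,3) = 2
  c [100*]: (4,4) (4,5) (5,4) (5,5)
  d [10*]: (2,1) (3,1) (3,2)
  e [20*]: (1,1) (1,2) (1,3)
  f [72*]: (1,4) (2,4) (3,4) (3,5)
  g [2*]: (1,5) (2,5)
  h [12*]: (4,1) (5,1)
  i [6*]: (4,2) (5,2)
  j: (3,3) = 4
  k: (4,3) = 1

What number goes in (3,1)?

Cage j is given, which forces (3,3) = 4.
Row 3 now contains 4, so (3,4) = 2.
Cage f needs product 72, so (3,5) = 3.
Cage k is a single given cell; hence (4,3) = 1.
Cage b is given, leaving (5,3) = 2.
1 is placed in column 3, leaving (1,3) = 5.
The 3 cells of cage d must have product 10, leaving (2,1) = 2.
Column 3 already has 5; hence (2,3) = 3.
Row 2 now contains 3, leaving (2,4) = 4.
Row 2 already has 2, which forces (2,5) = 1.
Cage i needs two cells with product 6, which forces (4,2) = 2.
Column 4 already has 4, leaving (4,4) = 5.
Row 4 already has 5; hence (4,5) = 4.
2 is placed in row 5; hence (5,2) = 3.
Column 4 already has 5; hence (5,4) = 1.
Column 5 now contains 1; hence (5,5) = 5.
Column 4 already has 4, leaving (1,4) = 3.
Column 5 now contains 1, leaving (1,5) = 2.
Row 2 now contains 3, which forces (2,2) = 5.
Column 2 now contains 5, which forces (3,2) = 1.
Row 4 now contains 4; hence (4,1) = 3.
Row 5 already has 3, leaving (5,1) = 4.
Column 1 now contains 4, leaving (1,1) = 1.
Column 2 already has 1, so (1,2) = 4.
Row 3 already has 1, so (3,1) = 5.
The full grid is 1 4 5 3 2 / 2 5 3 4 1 / 5 1 4 2 3 / 3 2 1 5 4 / 4 3 2 1 5.

5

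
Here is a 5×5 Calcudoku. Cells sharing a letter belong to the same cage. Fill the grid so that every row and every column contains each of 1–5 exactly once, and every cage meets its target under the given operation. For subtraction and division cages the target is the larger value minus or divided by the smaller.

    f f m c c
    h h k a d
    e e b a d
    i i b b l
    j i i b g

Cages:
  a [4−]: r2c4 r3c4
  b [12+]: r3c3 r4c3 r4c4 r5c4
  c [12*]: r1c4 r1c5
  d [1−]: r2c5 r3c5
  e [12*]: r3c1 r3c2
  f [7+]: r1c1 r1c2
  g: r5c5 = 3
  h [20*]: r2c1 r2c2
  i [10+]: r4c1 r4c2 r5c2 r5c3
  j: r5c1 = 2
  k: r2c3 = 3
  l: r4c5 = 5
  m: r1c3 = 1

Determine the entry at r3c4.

5

Cage m is given, leaving r1c3 = 1.
K is a freebie; hence r2c3 = 3.
L is a freebie; hence r4c5 = 5.
Cage j is given; hence r5c1 = 2.
Cage g is a single given cell, which forces r5c5 = 3.
Cage c's pair has product 12, which forces r1c4 = 3.
Column 5 now contains 3, which forces r1c5 = 4.
Cage i needs sum 10, so r5c2 = 1.
4 is placed in row 1, leaving r1c1 = 5.
4 is placed in row 1, leaving r1c2 = 2.
5 is placed in column 1, leaving r2c1 = 4.
4 is placed in row 2, leaving r2c2 = 5.
Row 2 already has 5, leaving r2c4 = 1.
Row 2 already has 1, leaving r2c5 = 2.
Column 1 now contains 4, which forces r3c1 = 3.
Row 3 already has 3, so r3c2 = 4.
1 is placed in column 4, which forces r3c4 = 5.
2 is placed in column 5; hence r3c5 = 1.
Column 1 already has 3, which forces r4c1 = 1.
4 is placed in column 2, which forces r4c2 = 3.
1 is placed in column 4; hence r4c4 = 2.
Column 4 now contains 5, so r5c4 = 4.
5 is placed in row 3, leaving r3c3 = 2.
Row 4 already has 2, which forces r4c3 = 4.
4 is placed in row 5, so r5c3 = 5.
The full grid is 5 2 1 3 4 / 4 5 3 1 2 / 3 4 2 5 1 / 1 3 4 2 5 / 2 1 5 4 3.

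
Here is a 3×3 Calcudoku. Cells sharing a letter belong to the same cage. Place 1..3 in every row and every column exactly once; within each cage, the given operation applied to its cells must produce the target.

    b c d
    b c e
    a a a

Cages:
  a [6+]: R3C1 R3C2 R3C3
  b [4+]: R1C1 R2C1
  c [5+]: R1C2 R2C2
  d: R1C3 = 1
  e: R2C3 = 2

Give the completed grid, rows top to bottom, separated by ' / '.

Cage d is a single given cell, so R1C3 = 1.
Cage e is a single given cell; hence R2C3 = 2.
Column 3 already has 2, which forces R3C3 = 3.
Row 1 already has 1, which forces R1C1 = 3.
Cage c's pair has sum 5, so R1C2 = 2.
Cage b needs two cells with sum 4, which forces R2C1 = 1.
Row 2 now contains 2, so R2C2 = 3.
Column 1 now contains 1, leaving R3C1 = 2.
Column 2 already has 2, which forces R3C2 = 1.

3 2 1 / 1 3 2 / 2 1 3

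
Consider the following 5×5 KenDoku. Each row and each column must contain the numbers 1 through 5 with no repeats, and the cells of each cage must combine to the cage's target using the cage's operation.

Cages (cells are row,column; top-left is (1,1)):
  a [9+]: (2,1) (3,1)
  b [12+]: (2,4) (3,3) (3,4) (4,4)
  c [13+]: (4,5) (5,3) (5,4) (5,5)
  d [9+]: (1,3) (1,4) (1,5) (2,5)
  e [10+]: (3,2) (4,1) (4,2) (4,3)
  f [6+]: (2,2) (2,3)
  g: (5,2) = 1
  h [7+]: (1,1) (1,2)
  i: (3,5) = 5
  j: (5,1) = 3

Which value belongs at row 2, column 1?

Cage i is a single given cell, so (3,5) = 5.
Cage j is a single given cell; hence (5,1) = 3.
Cage g is a single given cell, so (5,2) = 1.
Cage a's pair has sum 9, so (2,1) = 5.
Row 3 now contains 5; hence (3,1) = 4.
Cage c needs sum 13, which forces (4,5) = 2.
Cage c needs sum 13; hence (5,5) = 4.
Column 1 already has 4, leaving (1,1) = 2.
Cage h's pair has sum 7, which forces (1,2) = 5.
Cage e needs sum 10, so (3,2) = 2.
Row 4 now contains 2; hence (4,1) = 1.
Cage d has sum 9, so (1,5) = 3.
Column 2 already has 2; hence (2,2) = 4.
Cage f's pair has sum 6, so (2,3) = 2.
Cage b has sum 12, leaving (2,4) = 3.
The 4 cells of cage d must have sum 9, which forces (2,5) = 1.
Cage b needs sum 12, so (3,3) = 3.
Cage b has sum 12, which forces (3,4) = 1.
Column 2 already has 4, so (4,2) = 3.
3 is placed in column 3, so (4,3) = 4.
The 4 cells of cage b must have sum 12, leaving (4,4) = 5.
Column 3 now contains 2, leaving (5,3) = 5.
Column 4 already has 5, so (5,4) = 2.
4 is placed in column 3, leaving (1,3) = 1.
1 is placed in column 4, leaving (1,4) = 4.
Filled in: 2 5 1 4 3 / 5 4 2 3 1 / 4 2 3 1 5 / 1 3 4 5 2 / 3 1 5 2 4.

5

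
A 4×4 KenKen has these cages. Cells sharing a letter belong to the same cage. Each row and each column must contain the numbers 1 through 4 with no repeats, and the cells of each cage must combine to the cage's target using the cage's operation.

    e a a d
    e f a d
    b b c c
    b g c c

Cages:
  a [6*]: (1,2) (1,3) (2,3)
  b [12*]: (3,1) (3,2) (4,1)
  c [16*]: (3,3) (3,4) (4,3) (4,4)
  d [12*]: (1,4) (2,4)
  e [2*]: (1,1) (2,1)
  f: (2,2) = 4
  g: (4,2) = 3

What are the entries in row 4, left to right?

Cage f is given, leaving (2,2) = 4.
4 is placed in row 2, which forces (2,4) = 3.
G is a freebie, which forces (4,2) = 3.
Cage a needs product 6, leaving (1,3) = 3.
3 is placed in column 4, which forces (1,4) = 4.
Cage b needs product 12; hence (3,1) = 3.
The only place for 4 in row 3 is (3,3).
The 4 cells of cage c must have product 16, which forces (3,4) = 2.
4 is placed in column 3, so (4,3) = 2.
The 4 cells of cage c must have product 16; hence (4,4) = 1.
The 3 cells of cage a must have product 6; hence (1,2) = 2.
Column 3 now contains 2, leaving (2,3) = 1.
Row 3 now contains 2; hence (3,2) = 1.
2 is placed in row 4; hence (4,1) = 4.
2 is placed in row 1, leaving (1,1) = 1.
1 is placed in row 2; hence (2,1) = 2.
Filled in: 1 2 3 4 / 2 4 1 3 / 3 1 4 2 / 4 3 2 1.

4 3 2 1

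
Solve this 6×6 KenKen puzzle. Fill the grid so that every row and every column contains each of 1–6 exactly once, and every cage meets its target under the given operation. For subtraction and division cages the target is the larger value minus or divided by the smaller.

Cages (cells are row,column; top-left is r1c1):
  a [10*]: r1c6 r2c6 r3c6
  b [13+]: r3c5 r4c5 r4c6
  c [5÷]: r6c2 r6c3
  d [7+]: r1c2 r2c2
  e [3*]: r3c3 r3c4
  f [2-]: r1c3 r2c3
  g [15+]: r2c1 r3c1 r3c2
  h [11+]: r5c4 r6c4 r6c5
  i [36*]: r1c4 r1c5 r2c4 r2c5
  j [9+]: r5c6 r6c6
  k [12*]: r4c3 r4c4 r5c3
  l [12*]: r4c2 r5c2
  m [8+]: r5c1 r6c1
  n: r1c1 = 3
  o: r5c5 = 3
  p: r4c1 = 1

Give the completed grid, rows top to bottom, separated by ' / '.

Cage n is given, leaving r1c1 = 3.
Cage p is a single given cell, so r4c1 = 1.
O is a freebie, which forces r5c5 = 3.
In column 4, 5 can only go at r5c4, so r5c4 = 5.
Row 5 now contains 5; hence r5c6 = 6.
Cage j's pair has sum 9, which forces r6c6 = 3.
Row 5 already has 6, leaving r5c1 = 2.
2 is placed in row 5, which forces r5c2 = 4.
2 is placed in row 5, so r5c3 = 1.
The two cells of cage m must have sum 8; hence r6c1 = 6.
Column 3 already has 1, leaving r6c3 = 5.
Cage g has sum 15, so r3c2 = 6.
Column 3 already has 1, leaving r3c3 = 3.
The two cells of cage e must have product 3; hence r3c4 = 1.
The two cells of cage l must have product 12; hence r4c2 = 3.
Row 6 now contains 5, leaving r6c2 = 1.
Cage i has product 36, leaving r2c4 = 3.
Row 1 needs a 4, and only r1c3 is open for it.
Row 2 needs a 4, and only r2c1 is open for it.
4 is placed in column 1, which forces r3c1 = 5.
Row 3 already has 5, which forces r3c6 = 2.
Row 3 already has 2, so r3c5 = 4.
The 3 cells of cage b must have sum 13, leaving r4c5 = 5.
The 3 cells of cage b must have sum 13, leaving r4c6 = 4.
Column 5 already has 4; hence r6c5 = 2.
Cage i has product 36, which forces r1c4 = 2.
Column 4 now contains 2, which forces r4c4 = 6.
2 is placed in row 6, which forces r6c4 = 4.
Row 1 now contains 2, which forces r1c2 = 5.
Row 1 already has 5, which forces r1c6 = 1.
Cage d needs two cells with sum 7, leaving r2c2 = 2.
2 is placed in row 2, so r2c3 = 6.
6 is placed in row 2, leaving r2c5 = 1.
Column 6 already has 1; hence r2c6 = 5.
Row 4 already has 6, leaving r4c3 = 2.
Row 1 now contains 1; hence r1c5 = 6.

3 5 4 2 6 1 / 4 2 6 3 1 5 / 5 6 3 1 4 2 / 1 3 2 6 5 4 / 2 4 1 5 3 6 / 6 1 5 4 2 3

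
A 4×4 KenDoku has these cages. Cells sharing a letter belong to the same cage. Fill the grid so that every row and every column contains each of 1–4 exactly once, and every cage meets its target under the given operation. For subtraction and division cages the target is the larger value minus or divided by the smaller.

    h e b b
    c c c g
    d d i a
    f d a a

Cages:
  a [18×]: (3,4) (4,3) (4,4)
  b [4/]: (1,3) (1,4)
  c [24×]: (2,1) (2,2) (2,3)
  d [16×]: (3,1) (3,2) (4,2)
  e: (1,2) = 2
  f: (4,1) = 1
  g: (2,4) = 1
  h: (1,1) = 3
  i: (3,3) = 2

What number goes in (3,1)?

Cage h is a single given cell; hence (1,1) = 3.
Cage e is a single given cell, which forces (1,2) = 2.
G is a freebie, which forces (2,4) = 1.
Cage i is given; hence (3,3) = 2.
Cage a needs product 18, so (3,4) = 3.
F is a freebie; hence (4,1) = 1.
2 is placed in column 2, leaving (4,2) = 4.
The 3 cells of cage a must have product 18, so (4,3) = 3.
Cage a needs product 18; hence (4,4) = 2.
Cage b's pair has quotient 4, which forces (1,3) = 1.
Column 4 now contains 1, leaving (1,4) = 4.
The 3 cells of cage c must have product 24; hence (2,1) = 2.
Column 2 now contains 4, leaving (2,2) = 3.
Column 3 now contains 3, so (2,3) = 4.
2 is placed in row 3; hence (3,1) = 4.
Column 2 now contains 4, leaving (3,2) = 1.
The full grid is 3 2 1 4 / 2 3 4 1 / 4 1 2 3 / 1 4 3 2.

4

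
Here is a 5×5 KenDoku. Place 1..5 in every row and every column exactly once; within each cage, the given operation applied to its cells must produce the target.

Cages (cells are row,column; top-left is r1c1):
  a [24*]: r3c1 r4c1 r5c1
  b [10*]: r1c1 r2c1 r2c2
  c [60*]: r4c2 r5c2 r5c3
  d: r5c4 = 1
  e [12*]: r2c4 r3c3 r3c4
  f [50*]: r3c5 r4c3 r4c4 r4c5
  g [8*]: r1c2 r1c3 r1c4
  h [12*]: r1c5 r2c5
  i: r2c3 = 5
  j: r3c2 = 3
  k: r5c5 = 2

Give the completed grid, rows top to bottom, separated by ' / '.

Cage i is a single given cell; hence r2c3 = 5.
Cage j is a single given cell, leaving r3c2 = 3.
Cage f has product 50, so r3c5 = 5.
Cage d is given, so r5c4 = 1.
Cage k is given; hence r5c5 = 2.
The 3 cells of cage b must have product 10; hence r1c1 = 5.
Cage e needs product 12, so r2c4 = 3.
Row 2 already has 3, so r2c5 = 4.
Cage e has product 12, so r3c3 = 1.
1 is placed in column 4, so r3c4 = 4.
Cage f has product 50, so r4c3 = 2.
Cage f needs product 50, which forces r4c4 = 5.
2 is placed in column 5; hence r4c5 = 1.
Cage c has product 60, which forces r5c3 = 3.
The 3 cells of cage g must have product 8, which forces r1c2 = 1.
Column 3 already has 2; hence r1c3 = 4.
Column 4 now contains 4; hence r1c4 = 2.
Column 5 now contains 4, which forces r1c5 = 3.
Column 2 now contains 1; hence r2c2 = 2.
Row 3 already has 4; hence r3c1 = 2.
The 3 cells of cage a must have product 24; hence r4c1 = 3.
Row 4 already has 5, so r4c2 = 4.
Row 5 already has 3, which forces r5c1 = 4.
The 3 cells of cage c must have product 60, which forces r5c2 = 5.
2 is placed in row 2; hence r2c1 = 1.

5 1 4 2 3 / 1 2 5 3 4 / 2 3 1 4 5 / 3 4 2 5 1 / 4 5 3 1 2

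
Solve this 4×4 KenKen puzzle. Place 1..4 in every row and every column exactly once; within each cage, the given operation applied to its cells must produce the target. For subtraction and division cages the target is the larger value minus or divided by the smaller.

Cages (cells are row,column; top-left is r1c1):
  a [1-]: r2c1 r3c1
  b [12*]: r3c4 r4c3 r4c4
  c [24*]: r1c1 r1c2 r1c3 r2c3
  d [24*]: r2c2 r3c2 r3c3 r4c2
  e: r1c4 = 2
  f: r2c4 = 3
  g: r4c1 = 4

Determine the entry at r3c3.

E is a freebie; hence r1c4 = 2.
F is a freebie, so r2c4 = 3.
Cage g is given, leaving r4c1 = 4.
4 is placed in row 4, leaving r4c4 = 1.
Cage c needs product 24, leaving r2c3 = 2.
Column 4 already has 1, leaving r3c4 = 4.
The 3 cells of cage b must have product 12, so r4c3 = 3.
2 is placed in row 2; hence r2c1 = 1.
Cage d needs product 24, leaving r2c2 = 4.
Cage a's pair has difference 1, which forces r3c1 = 2.
Cage d has product 24; hence r3c2 = 3.
3 is placed in column 3, which forces r3c3 = 1.
Row 4 now contains 3, so r4c2 = 2.
1 is placed in column 1; hence r1c1 = 3.
Column 2 now contains 3, so r1c2 = 1.
1 is placed in column 3, leaving r1c3 = 4.
Filled in: 3 1 4 2 / 1 4 2 3 / 2 3 1 4 / 4 2 3 1.

1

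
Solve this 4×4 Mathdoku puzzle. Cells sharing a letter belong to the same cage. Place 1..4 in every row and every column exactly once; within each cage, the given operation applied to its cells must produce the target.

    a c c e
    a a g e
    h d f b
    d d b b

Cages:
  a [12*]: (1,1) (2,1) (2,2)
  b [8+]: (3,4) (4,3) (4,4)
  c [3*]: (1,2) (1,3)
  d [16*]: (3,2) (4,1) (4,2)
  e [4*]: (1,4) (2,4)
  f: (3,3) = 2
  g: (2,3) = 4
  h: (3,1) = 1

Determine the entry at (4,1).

4

Cage g is a single given cell, which forces (2,3) = 4.
4 is placed in row 2, so (2,4) = 1.
Cage h is given, which forces (3,1) = 1.
F is a freebie, so (3,3) = 2.
Cage a has product 12; hence (1,1) = 2.
1 is placed in column 4, leaving (1,4) = 4.
Row 2 already has 1, so (2,1) = 3.
The 3 cells of cage a must have product 12, so (2,2) = 2.
Row 3 now contains 2, leaving (3,2) = 4.
Column 4 already has 4; hence (3,4) = 3.
Cage d has product 16, which forces (4,1) = 4.
The 3 cells of cage d must have product 16; hence (4,2) = 1.
Row 4 already has 1, which forces (4,3) = 3.
Column 4 already has 3; hence (4,4) = 2.
1 is placed in column 2, which forces (1,2) = 3.
Column 3 already has 3; hence (1,3) = 1.
Filled in: 2 3 1 4 / 3 2 4 1 / 1 4 2 3 / 4 1 3 2.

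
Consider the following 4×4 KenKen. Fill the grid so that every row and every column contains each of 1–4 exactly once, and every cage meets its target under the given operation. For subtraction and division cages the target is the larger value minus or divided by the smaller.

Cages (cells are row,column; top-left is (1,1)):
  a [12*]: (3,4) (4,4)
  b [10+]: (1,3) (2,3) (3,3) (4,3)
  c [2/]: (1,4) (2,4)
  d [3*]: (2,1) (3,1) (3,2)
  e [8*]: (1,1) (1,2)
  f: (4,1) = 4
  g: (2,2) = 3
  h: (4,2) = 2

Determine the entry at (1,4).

1

Cage d needs product 3; hence (2,1) = 1.
Cage g is a single given cell, leaving (2,2) = 3.
Cage d has product 3, which forces (3,1) = 3.
Cage d has product 3, so (3,2) = 1.
Row 3 now contains 3, which forces (3,4) = 4.
F is a freebie, so (4,1) = 4.
Cage h is given, so (4,2) = 2.
4 is placed in column 4, leaving (4,4) = 3.
Column 1 now contains 4, so (1,1) = 2.
Column 2 now contains 2, which forces (1,2) = 4.
Cage b has sum 10, so (1,3) = 3.
The two cells of cage c must have quotient 2, leaving (1,4) = 1.
Cage b needs sum 10, so (2,3) = 4.
4 is placed in column 4, so (2,4) = 2.
Row 3 now contains 4; hence (3,3) = 2.
3 is placed in row 4, leaving (4,3) = 1.
Filled in: 2 4 3 1 / 1 3 4 2 / 3 1 2 4 / 4 2 1 3.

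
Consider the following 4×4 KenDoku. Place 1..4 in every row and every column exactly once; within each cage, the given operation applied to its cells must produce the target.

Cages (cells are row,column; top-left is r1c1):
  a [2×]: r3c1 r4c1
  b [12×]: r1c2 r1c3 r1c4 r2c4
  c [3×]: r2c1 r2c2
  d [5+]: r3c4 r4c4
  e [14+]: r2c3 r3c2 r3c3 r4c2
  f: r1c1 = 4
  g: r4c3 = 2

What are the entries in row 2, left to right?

3 1 4 2

Cage f is given, which forces r1c1 = 4.
G is a freebie, so r4c3 = 2.
Cage b needs product 12, leaving r1c2 = 2.
The 4 cells of cage b must have product 12; hence r2c4 = 2.
Cage a needs two cells with product 2; hence r3c1 = 2.
Row 4 now contains 2, so r4c1 = 1.
Column 1 now contains 1, so r2c1 = 3.
The two cells of cage c must have product 3, which forces r2c2 = 1.
3 is placed in row 2, so r2c3 = 4.
4 is placed in column 3; hence r3c3 = 3.
Cage d needs two cells with sum 5, which forces r3c4 = 1.
Cage d's pair has sum 5, which forces r4c4 = 4.
Column 3 now contains 3, which forces r1c3 = 1.
Column 4 now contains 1, leaving r1c4 = 3.
Row 3 now contains 3, leaving r3c2 = 4.
Row 4 already has 4; hence r4c2 = 3.
Completed grid: 4 2 1 3 / 3 1 4 2 / 2 4 3 1 / 1 3 2 4.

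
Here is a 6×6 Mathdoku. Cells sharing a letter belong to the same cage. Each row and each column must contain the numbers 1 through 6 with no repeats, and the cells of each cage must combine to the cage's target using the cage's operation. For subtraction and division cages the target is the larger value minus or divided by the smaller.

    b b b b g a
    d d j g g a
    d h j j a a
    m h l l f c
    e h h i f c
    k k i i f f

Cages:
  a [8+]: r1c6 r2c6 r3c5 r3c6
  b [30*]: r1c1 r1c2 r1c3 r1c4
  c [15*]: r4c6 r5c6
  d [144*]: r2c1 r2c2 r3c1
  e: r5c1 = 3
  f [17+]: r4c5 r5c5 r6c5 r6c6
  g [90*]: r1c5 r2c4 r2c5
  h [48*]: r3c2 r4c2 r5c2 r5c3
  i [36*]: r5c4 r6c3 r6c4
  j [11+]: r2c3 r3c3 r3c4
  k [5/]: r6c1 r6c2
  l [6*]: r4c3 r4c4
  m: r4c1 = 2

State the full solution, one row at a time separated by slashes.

5 2 1 3 6 4 / 4 6 2 5 3 1 / 6 3 5 4 1 2 / 2 4 6 1 5 3 / 3 1 4 6 2 5 / 1 5 3 2 4 6

The 3 cells of cage d must have product 144; hence r2c1 = 4.
Cage d has product 144, which forces r2c2 = 6.
Cage d has product 144; hence r3c1 = 6.
Cage m is given, leaving r4c1 = 2.
Cage e is given, leaving r5c1 = 3.
Row 5 already has 3, so r5c6 = 5.
Cage g needs product 90; hence r1c5 = 6.
5 is placed in column 6; hence r4c6 = 3.
The 4 cells of cage a must have sum 8, which forces r3c5 = 1.
Cage f needs sum 17, leaving r6c6 = 6.
Cage i needs product 36, leaving r5c4 = 6.
Cage h has product 48; hence r3c2 = 3.
Cage h needs product 48, leaving r4c2 = 4.
The two cells of cage l must have product 6; hence r4c3 = 6.
Column 4 already has 6, so r4c4 = 1.
Row 4 already has 4; hence r4c5 = 5.
Cage h needs product 48, leaving r5c2 = 1.
Row 5 now contains 6, which forces r5c3 = 4.
Row 5 already has 4, so r5c5 = 2.
Column 2 already has 1, leaving r6c2 = 5.
Column 5 now contains 2, which forces r6c5 = 4.
Column 2 already has 5; hence r1c2 = 2.
The 3 cells of cage g must have product 90; hence r2c4 = 5.
Column 5 already has 5; hence r2c5 = 3.
Cage j has sum 11, which forces r3c4 = 4.
Row 3 now contains 4, leaving r3c6 = 2.
Row 6 now contains 5, leaving r6c1 = 1.
Column 1 now contains 1, leaving r1c1 = 5.
Cage b needs product 30, leaving r1c3 = 1.
Column 4 already has 5, leaving r1c4 = 3.
Cage a has sum 8, which forces r1c6 = 4.
Row 2 already has 5, which forces r2c3 = 2.
Column 6 already has 2, which forces r2c6 = 1.
Row 3 now contains 2; hence r3c3 = 5.
Column 3 already has 2; hence r6c3 = 3.
3 is placed in column 4; hence r6c4 = 2.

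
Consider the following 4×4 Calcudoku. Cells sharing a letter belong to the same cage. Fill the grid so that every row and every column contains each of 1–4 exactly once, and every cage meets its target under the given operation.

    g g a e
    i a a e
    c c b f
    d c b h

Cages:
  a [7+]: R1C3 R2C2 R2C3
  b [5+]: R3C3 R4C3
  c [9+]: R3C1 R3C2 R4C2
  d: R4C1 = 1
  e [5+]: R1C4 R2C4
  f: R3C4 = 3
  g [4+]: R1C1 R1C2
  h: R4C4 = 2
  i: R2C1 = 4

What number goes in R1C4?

Cage i is a single given cell, which forces R2C1 = 4.
Cage f is a single given cell, so R3C4 = 3.
D is a freebie, leaving R4C1 = 1.
Cage h is given, which forces R4C4 = 2.
Column 1 already has 1; hence R1C1 = 3.
Cage g's pair has sum 4, so R1C2 = 1.
The two cells of cage e must have sum 5, so R1C4 = 4.
Column 4 already has 2, which forces R2C4 = 1.
Row 3 now contains 3, leaving R3C1 = 2.
Cage c has sum 9, leaving R3C2 = 4.
Row 3 now contains 2, leaving R3C3 = 1.
The 3 cells of cage c must have sum 9, leaving R4C2 = 3.
Row 4 now contains 3, which forces R4C3 = 4.
Row 1 now contains 4; hence R1C3 = 2.
Column 2 now contains 3, so R2C2 = 2.
Cage a has sum 7, which forces R2C3 = 3.
Filled in: 3 1 2 4 / 4 2 3 1 / 2 4 1 3 / 1 3 4 2.

4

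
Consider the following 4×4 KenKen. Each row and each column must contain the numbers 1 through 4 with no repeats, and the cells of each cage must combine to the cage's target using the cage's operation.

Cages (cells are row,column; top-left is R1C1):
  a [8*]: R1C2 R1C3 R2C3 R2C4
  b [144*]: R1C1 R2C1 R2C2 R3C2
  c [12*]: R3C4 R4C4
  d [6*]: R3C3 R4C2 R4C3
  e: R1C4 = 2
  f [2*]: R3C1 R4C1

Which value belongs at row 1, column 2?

1

Cage e is a single given cell, which forces R1C4 = 2.
Cage a has product 8, leaving R2C3 = 2.
Cage a needs product 8, which forces R2C4 = 1.
Cage d has product 6, leaving R4C2 = 2.
Cage f's pair has product 2, which forces R3C1 = 2.
2 is placed in row 4, leaving R4C1 = 1.
Row 4 already has 1, so R4C3 = 3.
Row 4 now contains 3, so R4C4 = 4.
Column 3 now contains 3; hence R3C3 = 1.
Column 4 already has 4, which forces R3C4 = 3.
Cage b has product 144, leaving R1C1 = 3.
Cage a has product 8, which forces R1C2 = 1.
Column 3 now contains 1, which forces R1C3 = 4.
The 4 cells of cage b must have product 144, so R2C1 = 4.
Cage b needs product 144, which forces R2C2 = 3.
Row 3 already has 3, leaving R3C2 = 4.
Completed grid: 3 1 4 2 / 4 3 2 1 / 2 4 1 3 / 1 2 3 4.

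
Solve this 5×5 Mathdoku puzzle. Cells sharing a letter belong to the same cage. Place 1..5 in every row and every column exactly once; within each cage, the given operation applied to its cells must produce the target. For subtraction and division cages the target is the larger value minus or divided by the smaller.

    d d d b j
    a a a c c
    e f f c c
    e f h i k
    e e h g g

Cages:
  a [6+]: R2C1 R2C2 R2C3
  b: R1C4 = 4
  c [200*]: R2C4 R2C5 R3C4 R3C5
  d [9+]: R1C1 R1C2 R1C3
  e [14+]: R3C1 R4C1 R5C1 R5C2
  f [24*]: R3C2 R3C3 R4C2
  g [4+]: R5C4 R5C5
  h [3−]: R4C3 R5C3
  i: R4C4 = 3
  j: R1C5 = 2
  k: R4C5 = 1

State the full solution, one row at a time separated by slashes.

B is a freebie, which forces R1C4 = 4.
Cage j is given, which forces R1C5 = 2.
Cage i is a single given cell; hence R4C4 = 3.
Cage k is a single given cell, leaving R4C5 = 1.
3 is placed in column 4, which forces R5C4 = 1.
Column 5 now contains 1, so R5C5 = 3.
The only place for 4 in row 2 is R2C5.
Cage c needs product 200, which forces R2C4 = 5.
The 4 cells of cage c must have product 200, leaving R3C4 = 2.
4 is placed in column 5, leaving R3C5 = 5.
The 3 cells of cage f must have product 24; hence R4C2 = 2.
2 is placed in row 4, leaving R4C3 = 5.
Column 3 already has 5, which forces R5C3 = 2.
Cage a has sum 6, leaving R2C1 = 2.
The 4 cells of cage e must have sum 14; hence R3C1 = 1.
5 is placed in row 4, so R4C1 = 4.
Cage e has sum 14, so R5C1 = 5.
The 4 cells of cage e must have sum 14, so R5C2 = 4.
Column 1 now contains 5, leaving R1C1 = 3.
Cage d has sum 9; hence R1C2 = 5.
Cage d needs sum 9, so R1C3 = 1.
1 is placed in column 3, which forces R2C3 = 3.
Column 2 now contains 4, which forces R3C2 = 3.
Cage f has product 24, leaving R3C3 = 4.
Row 2 now contains 3, leaving R2C2 = 1.

3 5 1 4 2 / 2 1 3 5 4 / 1 3 4 2 5 / 4 2 5 3 1 / 5 4 2 1 3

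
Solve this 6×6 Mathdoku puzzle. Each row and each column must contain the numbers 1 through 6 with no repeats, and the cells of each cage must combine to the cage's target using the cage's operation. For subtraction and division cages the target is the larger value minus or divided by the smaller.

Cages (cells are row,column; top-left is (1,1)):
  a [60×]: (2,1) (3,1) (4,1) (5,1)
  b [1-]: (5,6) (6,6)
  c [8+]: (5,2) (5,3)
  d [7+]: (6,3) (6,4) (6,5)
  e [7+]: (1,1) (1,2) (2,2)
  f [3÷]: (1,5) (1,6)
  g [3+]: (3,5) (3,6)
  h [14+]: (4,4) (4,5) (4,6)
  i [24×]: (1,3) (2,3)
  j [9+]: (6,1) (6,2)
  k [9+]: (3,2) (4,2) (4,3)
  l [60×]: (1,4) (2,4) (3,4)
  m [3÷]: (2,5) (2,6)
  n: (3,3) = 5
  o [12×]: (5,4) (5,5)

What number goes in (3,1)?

3

N is a freebie, which forces (3,3) = 5.
Column 4 needs a 1, and only (6,4) is open for it.
In column 3, 1 can only go at (4,3), so (4,3) = 1.
The only place for 4 in row 4 is (4,1).
In row 3, 4 can only go at (3,4), so (3,4) = 4.
The only place for 6 in row 3 is (3,2).
Cage k needs sum 9, leaving (4,2) = 2.
2 is placed in column 2, leaving (5,2) = 5.
Cage a has product 60, which forces (2,1) = 5.
5 is placed in row 2, leaving (2,4) = 3.
Cage c's pair has sum 8, leaving (5,3) = 3.
Column 1 now contains 5; hence (6,1) = 6.
Cage e has sum 7, leaving (1,1) = 2.
Column 4 already has 3; hence (1,4) = 5.
Cage a has product 60, leaving (3,1) = 3.
Column 4 already has 5, which forces (4,4) = 6.
3 is placed in row 5, so (5,1) = 1.
Column 4 now contains 6, so (5,4) = 2.
Row 5 now contains 2; hence (5,5) = 6.
Row 5 now contains 6; hence (5,6) = 4.
Cage j needs two cells with sum 9, which forces (6,2) = 3.
Column 5 already has 6, which forces (2,5) = 2.
The two cells of cage m must have quotient 3, which forces (2,6) = 6.
2 is placed in column 5, leaving (3,5) = 1.
Row 3 now contains 1, leaving (3,6) = 2.
2 is placed in column 5, leaving (6,5) = 4.
Cage b's pair has difference 1; hence (6,6) = 5.
Cage i's pair has product 24, leaving (1,3) = 6.
Column 5 now contains 1, leaving (1,5) = 3.
The two cells of cage f must have quotient 3; hence (1,6) = 1.
Row 2 already has 6, leaving (2,3) = 4.
The 3 cells of cage h must have sum 14, leaving (4,5) = 5.
Column 6 now contains 5, so (4,6) = 3.
4 is placed in row 6, which forces (6,3) = 2.
Row 1 already has 1, so (1,2) = 4.
Row 2 already has 4, leaving (2,2) = 1.
The full grid is 2 4 6 5 3 1 / 5 1 4 3 2 6 / 3 6 5 4 1 2 / 4 2 1 6 5 3 / 1 5 3 2 6 4 / 6 3 2 1 4 5.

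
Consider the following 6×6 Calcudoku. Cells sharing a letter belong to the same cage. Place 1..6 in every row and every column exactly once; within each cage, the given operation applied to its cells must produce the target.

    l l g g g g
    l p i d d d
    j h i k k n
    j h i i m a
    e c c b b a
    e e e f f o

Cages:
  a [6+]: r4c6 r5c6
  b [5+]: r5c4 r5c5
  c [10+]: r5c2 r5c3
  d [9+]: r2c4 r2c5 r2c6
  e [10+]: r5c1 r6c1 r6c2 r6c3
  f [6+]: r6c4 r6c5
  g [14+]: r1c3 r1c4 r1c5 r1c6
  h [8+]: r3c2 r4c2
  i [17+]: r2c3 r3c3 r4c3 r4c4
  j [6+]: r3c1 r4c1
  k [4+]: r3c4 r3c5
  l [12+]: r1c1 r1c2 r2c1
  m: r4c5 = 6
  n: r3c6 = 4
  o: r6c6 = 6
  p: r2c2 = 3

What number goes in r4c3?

Cage p is a single given cell, leaving r2c2 = 3.
Cage n is given, so r3c6 = 4.
Cage m is given, so r4c5 = 6.
Cage o is given; hence r6c6 = 6.
Cage d needs sum 9, leaving r2c4 = 6.
The two cells of cage h must have sum 8, which forces r3c2 = 6.
The two cells of cage h must have sum 8, which forces r4c2 = 2.
6 is placed in column 2, so r5c2 = 4.
4 is placed in row 5, so r5c3 = 6.
Cage i has sum 17, which forces r4c4 = 5.
Row 4 now contains 5, which forces r4c6 = 1.
1 is placed in column 6; hence r5c6 = 5.
The 3 cells of cage d must have sum 9, so r2c5 = 1.
1 is placed in column 6, which forces r2c6 = 2.
Cage j's pair has sum 6; hence r3c1 = 2.
Column 5 now contains 1, which forces r3c5 = 3.
Row 4 now contains 1, so r4c1 = 4.
Row 4 now contains 4, leaving r4c3 = 3.
Column 5 already has 3, so r5c5 = 2.
Cage l has sum 12; hence r1c1 = 6.
Cage l has sum 12, leaving r1c2 = 1.
Column 6 now contains 2, so r1c6 = 3.
4 is placed in column 1, so r2c1 = 5.
Cage i needs sum 17, which forces r2c3 = 4.
3 is placed in row 3; hence r3c3 = 5.
3 is placed in row 3; hence r3c4 = 1.
Cage e needs sum 10, so r5c1 = 1.
2 is placed in row 5; hence r5c4 = 3.
Cage e has sum 10, which forces r6c1 = 3.
Column 2 now contains 1, which forces r6c2 = 5.
Column 3 already has 5, leaving r6c3 = 1.
1 is placed in column 4; hence r6c4 = 2.
Row 6 now contains 5, leaving r6c5 = 4.
Column 3 already has 5, leaving r1c3 = 2.
Column 4 now contains 2; hence r1c4 = 4.
Column 5 now contains 4, so r1c5 = 5.
Filled in: 6 1 2 4 5 3 / 5 3 4 6 1 2 / 2 6 5 1 3 4 / 4 2 3 5 6 1 / 1 4 6 3 2 5 / 3 5 1 2 4 6.

3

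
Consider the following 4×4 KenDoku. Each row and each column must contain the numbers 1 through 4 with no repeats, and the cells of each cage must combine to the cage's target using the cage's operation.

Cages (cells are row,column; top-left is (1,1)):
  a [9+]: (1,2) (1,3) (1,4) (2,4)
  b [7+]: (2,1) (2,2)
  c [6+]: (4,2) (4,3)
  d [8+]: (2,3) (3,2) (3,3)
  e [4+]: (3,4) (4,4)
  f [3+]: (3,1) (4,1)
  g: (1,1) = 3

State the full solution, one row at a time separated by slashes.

3 1 2 4 / 4 3 1 2 / 2 4 3 1 / 1 2 4 3

G is a freebie, which forces (1,1) = 3.
Column 1 now contains 3, which forces (2,1) = 4.
Row 2 already has 4; hence (2,2) = 3.
Cage a needs sum 9, leaving (2,4) = 2.
Row 2 now contains 2; hence (2,3) = 1.
The 3 cells of cage d must have sum 8, which forces (3,2) = 4.
Cage d has sum 8, so (3,3) = 3.
3 is placed in row 3, which forces (3,4) = 1.
Column 2 now contains 4; hence (4,2) = 2.
Row 4 already has 2, which forces (4,3) = 4.
Column 4 now contains 1, leaving (4,4) = 3.
2 is placed in column 2; hence (1,2) = 1.
Column 3 already has 4, leaving (1,3) = 2.
Column 4 now contains 1, which forces (1,4) = 4.
Row 3 already has 1, leaving (3,1) = 2.
Row 4 already has 2, which forces (4,1) = 1.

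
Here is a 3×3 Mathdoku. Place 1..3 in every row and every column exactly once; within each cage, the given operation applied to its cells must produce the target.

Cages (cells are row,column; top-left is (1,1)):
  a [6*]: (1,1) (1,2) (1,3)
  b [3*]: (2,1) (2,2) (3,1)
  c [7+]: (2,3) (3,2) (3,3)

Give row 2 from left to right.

3 1 2

Cage b needs product 3, leaving (2,1) = 3.
The 3 cells of cage b must have product 3, which forces (2,2) = 1.
3 is placed in row 2, so (2,3) = 2.
Cage b needs product 3, so (3,1) = 1.
Row 3 already has 1, which forces (3,3) = 3.
Column 1 now contains 1, which forces (1,1) = 2.
The 3 cells of cage a must have product 6; hence (1,2) = 3.
Column 3 now contains 3, so (1,3) = 1.
Row 3 now contains 3, which forces (3,2) = 2.
Completed grid: 2 3 1 / 3 1 2 / 1 2 3.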